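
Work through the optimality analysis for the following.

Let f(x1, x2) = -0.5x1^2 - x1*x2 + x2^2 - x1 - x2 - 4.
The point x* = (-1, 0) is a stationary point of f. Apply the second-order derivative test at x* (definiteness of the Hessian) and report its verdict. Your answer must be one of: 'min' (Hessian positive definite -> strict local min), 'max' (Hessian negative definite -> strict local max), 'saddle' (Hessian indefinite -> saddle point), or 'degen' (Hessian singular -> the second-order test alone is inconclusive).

Compute the Hessian H = grad^2 f:
  H = [[-1, -1], [-1, 2]]
Verify stationarity: grad f(x*) = H x* + g = (0, 0).
Eigenvalues of H: -1.3028, 2.3028.
Eigenvalues have mixed signs, so H is indefinite -> x* is a saddle point.

saddle


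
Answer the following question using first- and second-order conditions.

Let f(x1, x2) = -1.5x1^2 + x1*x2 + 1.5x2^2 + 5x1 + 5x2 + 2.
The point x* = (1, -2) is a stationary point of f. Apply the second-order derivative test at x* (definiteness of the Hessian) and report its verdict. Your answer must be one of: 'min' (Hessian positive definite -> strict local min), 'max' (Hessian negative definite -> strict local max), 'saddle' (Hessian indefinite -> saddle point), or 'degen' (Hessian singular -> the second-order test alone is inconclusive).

Compute the Hessian H = grad^2 f:
  H = [[-3, 1], [1, 3]]
Verify stationarity: grad f(x*) = H x* + g = (0, 0).
Eigenvalues of H: -3.1623, 3.1623.
Eigenvalues have mixed signs, so H is indefinite -> x* is a saddle point.

saddle


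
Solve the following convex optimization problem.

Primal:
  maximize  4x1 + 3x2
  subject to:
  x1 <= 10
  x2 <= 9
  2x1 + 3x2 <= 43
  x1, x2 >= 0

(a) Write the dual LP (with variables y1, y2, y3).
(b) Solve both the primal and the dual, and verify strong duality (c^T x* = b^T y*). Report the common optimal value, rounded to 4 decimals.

The standard primal-dual pair for 'max c^T x s.t. A x <= b, x >= 0' is:
  Dual:  min b^T y  s.t.  A^T y >= c,  y >= 0.

So the dual LP is:
  minimize  10y1 + 9y2 + 43y3
  subject to:
    y1 + 2y3 >= 4
    y2 + 3y3 >= 3
    y1, y2, y3 >= 0

Solving the primal: x* = (10, 7.6667).
  primal value c^T x* = 63.
Solving the dual: y* = (2, 0, 1).
  dual value b^T y* = 63.
Strong duality: c^T x* = b^T y*. Confirmed.

63


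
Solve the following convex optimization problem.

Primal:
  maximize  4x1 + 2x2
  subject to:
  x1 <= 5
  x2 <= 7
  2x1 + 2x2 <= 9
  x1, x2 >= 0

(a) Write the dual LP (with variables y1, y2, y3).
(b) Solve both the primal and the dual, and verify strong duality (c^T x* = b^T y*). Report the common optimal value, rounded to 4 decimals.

The standard primal-dual pair for 'max c^T x s.t. A x <= b, x >= 0' is:
  Dual:  min b^T y  s.t.  A^T y >= c,  y >= 0.

So the dual LP is:
  minimize  5y1 + 7y2 + 9y3
  subject to:
    y1 + 2y3 >= 4
    y2 + 2y3 >= 2
    y1, y2, y3 >= 0

Solving the primal: x* = (4.5, 0).
  primal value c^T x* = 18.
Solving the dual: y* = (0, 0, 2).
  dual value b^T y* = 18.
Strong duality: c^T x* = b^T y*. Confirmed.

18


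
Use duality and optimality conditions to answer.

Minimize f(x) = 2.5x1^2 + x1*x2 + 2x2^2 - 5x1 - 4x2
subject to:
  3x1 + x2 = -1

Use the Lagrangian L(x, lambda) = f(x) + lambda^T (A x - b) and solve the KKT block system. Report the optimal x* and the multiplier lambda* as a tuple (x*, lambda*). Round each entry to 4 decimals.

Form the Lagrangian:
  L(x, lambda) = (1/2) x^T Q x + c^T x + lambda^T (A x - b)
Stationarity (grad_x L = 0): Q x + c + A^T lambda = 0.
Primal feasibility: A x = b.

This gives the KKT block system:
  [ Q   A^T ] [ x     ]   [-c ]
  [ A    0  ] [ lambda ] = [ b ]

Solving the linear system:
  x*      = (-0.5143, 0.5429)
  lambda* = (2.3429)
  f(x*)   = 1.3714

x* = (-0.5143, 0.5429), lambda* = (2.3429)


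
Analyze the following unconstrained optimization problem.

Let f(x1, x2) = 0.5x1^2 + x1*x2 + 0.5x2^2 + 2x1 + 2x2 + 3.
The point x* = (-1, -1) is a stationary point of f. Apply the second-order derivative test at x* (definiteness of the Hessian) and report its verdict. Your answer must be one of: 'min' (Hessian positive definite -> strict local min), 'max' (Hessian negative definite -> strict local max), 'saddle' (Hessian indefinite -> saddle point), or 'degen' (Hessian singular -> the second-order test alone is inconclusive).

Compute the Hessian H = grad^2 f:
  H = [[1, 1], [1, 1]]
Verify stationarity: grad f(x*) = H x* + g = (0, 0).
Eigenvalues of H: 0, 2.
H has a zero eigenvalue (singular; positive semidefinite but not definite), so H is neither positive definite, negative definite, nor indefinite. The second-order test alone is inconclusive -> degen.
(Indeed, f is constant along the null direction of H through x*, so x* is not a strict local extremum.)

degen


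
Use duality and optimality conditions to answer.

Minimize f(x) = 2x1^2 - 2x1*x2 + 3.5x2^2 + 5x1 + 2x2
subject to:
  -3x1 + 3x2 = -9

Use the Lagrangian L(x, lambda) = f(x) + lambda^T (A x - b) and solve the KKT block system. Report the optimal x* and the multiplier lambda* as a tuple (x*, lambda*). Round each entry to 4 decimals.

Form the Lagrangian:
  L(x, lambda) = (1/2) x^T Q x + c^T x + lambda^T (A x - b)
Stationarity (grad_x L = 0): Q x + c + A^T lambda = 0.
Primal feasibility: A x = b.

This gives the KKT block system:
  [ Q   A^T ] [ x     ]   [-c ]
  [ A    0  ] [ lambda ] = [ b ]

Solving the linear system:
  x*      = (1.1429, -1.8571)
  lambda* = (4.4286)
  f(x*)   = 20.9286

x* = (1.1429, -1.8571), lambda* = (4.4286)


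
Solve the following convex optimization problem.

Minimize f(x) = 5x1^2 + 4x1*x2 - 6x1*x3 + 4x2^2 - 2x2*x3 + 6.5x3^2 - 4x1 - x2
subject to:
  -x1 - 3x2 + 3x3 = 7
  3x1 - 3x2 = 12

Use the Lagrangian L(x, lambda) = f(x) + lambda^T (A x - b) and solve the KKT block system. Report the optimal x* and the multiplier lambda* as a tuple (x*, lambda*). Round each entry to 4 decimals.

Form the Lagrangian:
  L(x, lambda) = (1/2) x^T Q x + c^T x + lambda^T (A x - b)
Stationarity (grad_x L = 0): Q x + c + A^T lambda = 0.
Primal feasibility: A x = b.

This gives the KKT block system:
  [ Q   A^T ] [ x     ]   [-c ]
  [ A    0  ] [ lambda ] = [ b ]

Solving the linear system:
  x*      = (2.084, -1.916, 1.112)
  lambda* = (-1.928, -1.4773)
  f(x*)   = 12.402

x* = (2.084, -1.916, 1.112), lambda* = (-1.928, -1.4773)


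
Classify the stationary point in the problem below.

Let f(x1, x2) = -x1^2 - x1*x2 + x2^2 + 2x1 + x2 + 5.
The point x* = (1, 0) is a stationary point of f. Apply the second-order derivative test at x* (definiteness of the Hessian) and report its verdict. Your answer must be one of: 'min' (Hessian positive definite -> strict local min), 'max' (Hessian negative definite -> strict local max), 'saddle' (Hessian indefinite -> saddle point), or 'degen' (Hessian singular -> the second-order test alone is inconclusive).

Compute the Hessian H = grad^2 f:
  H = [[-2, -1], [-1, 2]]
Verify stationarity: grad f(x*) = H x* + g = (0, 0).
Eigenvalues of H: -2.2361, 2.2361.
Eigenvalues have mixed signs, so H is indefinite -> x* is a saddle point.

saddle


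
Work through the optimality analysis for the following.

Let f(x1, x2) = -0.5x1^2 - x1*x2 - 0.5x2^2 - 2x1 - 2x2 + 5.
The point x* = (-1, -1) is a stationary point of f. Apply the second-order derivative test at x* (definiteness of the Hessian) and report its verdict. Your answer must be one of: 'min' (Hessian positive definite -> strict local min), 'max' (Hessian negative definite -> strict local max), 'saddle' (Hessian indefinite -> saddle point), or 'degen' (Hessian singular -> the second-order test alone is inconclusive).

Compute the Hessian H = grad^2 f:
  H = [[-1, -1], [-1, -1]]
Verify stationarity: grad f(x*) = H x* + g = (0, 0).
Eigenvalues of H: -2, 0.
H has a zero eigenvalue (singular; negative semidefinite but not definite), so H is neither positive definite, negative definite, nor indefinite. The second-order test alone is inconclusive -> degen.
(Indeed, f is constant along the null direction of H through x*, so x* is not a strict local extremum.)

degen


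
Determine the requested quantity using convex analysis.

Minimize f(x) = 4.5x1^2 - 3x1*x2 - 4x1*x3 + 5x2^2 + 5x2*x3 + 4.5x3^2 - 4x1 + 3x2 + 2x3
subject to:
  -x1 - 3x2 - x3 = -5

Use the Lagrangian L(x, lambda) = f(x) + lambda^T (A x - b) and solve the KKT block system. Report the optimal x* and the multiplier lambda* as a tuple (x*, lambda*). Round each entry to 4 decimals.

Form the Lagrangian:
  L(x, lambda) = (1/2) x^T Q x + c^T x + lambda^T (A x - b)
Stationarity (grad_x L = 0): Q x + c + A^T lambda = 0.
Primal feasibility: A x = b.

This gives the KKT block system:
  [ Q   A^T ] [ x     ]   [-c ]
  [ A    0  ] [ lambda ] = [ b ]

Solving the linear system:
  x*      = (1.3248, 1.1792, 0.1376)
  lambda* = (3.8352)
  f(x*)   = 8.8448

x* = (1.3248, 1.1792, 0.1376), lambda* = (3.8352)


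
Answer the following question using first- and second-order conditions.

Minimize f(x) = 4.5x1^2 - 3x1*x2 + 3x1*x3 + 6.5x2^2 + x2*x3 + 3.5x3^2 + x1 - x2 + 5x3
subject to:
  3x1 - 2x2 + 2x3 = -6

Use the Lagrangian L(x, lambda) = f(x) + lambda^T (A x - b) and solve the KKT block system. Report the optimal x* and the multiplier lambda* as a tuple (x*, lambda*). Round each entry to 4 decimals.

Form the Lagrangian:
  L(x, lambda) = (1/2) x^T Q x + c^T x + lambda^T (A x - b)
Stationarity (grad_x L = 0): Q x + c + A^T lambda = 0.
Primal feasibility: A x = b.

This gives the KKT block system:
  [ Q   A^T ] [ x     ]   [-c ]
  [ A    0  ] [ lambda ] = [ b ]

Solving the linear system:
  x*      = (-0.5531, 0.6074, -1.563)
  lambda* = (3.4963)
  f(x*)   = 6.0012

x* = (-0.5531, 0.6074, -1.563), lambda* = (3.4963)


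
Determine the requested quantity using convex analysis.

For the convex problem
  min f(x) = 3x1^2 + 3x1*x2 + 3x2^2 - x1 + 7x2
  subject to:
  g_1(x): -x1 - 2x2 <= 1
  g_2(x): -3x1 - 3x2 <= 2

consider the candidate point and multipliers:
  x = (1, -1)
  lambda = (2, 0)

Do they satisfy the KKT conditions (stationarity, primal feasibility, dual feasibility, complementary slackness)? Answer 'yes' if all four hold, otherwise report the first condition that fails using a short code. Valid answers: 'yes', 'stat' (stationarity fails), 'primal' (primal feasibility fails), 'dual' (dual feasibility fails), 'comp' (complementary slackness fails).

Gradient of f: grad f(x) = Q x + c = (2, 4)
Constraint values g_i(x) = a_i^T x - b_i:
  g_1((1, -1)) = 0
  g_2((1, -1)) = -2
Stationarity residual: grad f(x) + sum_i lambda_i a_i = (0, 0)
  -> stationarity OK
Primal feasibility (all g_i <= 0): OK
Dual feasibility (all lambda_i >= 0): OK
Complementary slackness (lambda_i * g_i(x) = 0 for all i): OK

Verdict: yes, KKT holds.

yes


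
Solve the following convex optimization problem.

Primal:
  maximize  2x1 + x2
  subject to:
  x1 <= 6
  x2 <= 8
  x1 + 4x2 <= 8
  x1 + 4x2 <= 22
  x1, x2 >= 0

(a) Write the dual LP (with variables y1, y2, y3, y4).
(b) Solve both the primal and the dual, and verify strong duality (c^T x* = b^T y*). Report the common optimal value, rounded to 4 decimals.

The standard primal-dual pair for 'max c^T x s.t. A x <= b, x >= 0' is:
  Dual:  min b^T y  s.t.  A^T y >= c,  y >= 0.

So the dual LP is:
  minimize  6y1 + 8y2 + 8y3 + 22y4
  subject to:
    y1 + y3 + y4 >= 2
    y2 + 4y3 + 4y4 >= 1
    y1, y2, y3, y4 >= 0

Solving the primal: x* = (6, 0.5).
  primal value c^T x* = 12.5.
Solving the dual: y* = (1.75, 0, 0.25, 0).
  dual value b^T y* = 12.5.
Strong duality: c^T x* = b^T y*. Confirmed.

12.5


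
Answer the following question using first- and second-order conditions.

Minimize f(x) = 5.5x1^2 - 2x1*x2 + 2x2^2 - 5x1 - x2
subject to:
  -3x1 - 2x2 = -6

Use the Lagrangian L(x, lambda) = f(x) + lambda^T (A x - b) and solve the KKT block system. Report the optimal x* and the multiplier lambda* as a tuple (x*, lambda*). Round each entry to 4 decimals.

Form the Lagrangian:
  L(x, lambda) = (1/2) x^T Q x + c^T x + lambda^T (A x - b)
Stationarity (grad_x L = 0): Q x + c + A^T lambda = 0.
Primal feasibility: A x = b.

This gives the KKT block system:
  [ Q   A^T ] [ x     ]   [-c ]
  [ A    0  ] [ lambda ] = [ b ]

Solving the linear system:
  x*      = (1.0577, 1.4135)
  lambda* = (1.2692)
  f(x*)   = 0.4567

x* = (1.0577, 1.4135), lambda* = (1.2692)


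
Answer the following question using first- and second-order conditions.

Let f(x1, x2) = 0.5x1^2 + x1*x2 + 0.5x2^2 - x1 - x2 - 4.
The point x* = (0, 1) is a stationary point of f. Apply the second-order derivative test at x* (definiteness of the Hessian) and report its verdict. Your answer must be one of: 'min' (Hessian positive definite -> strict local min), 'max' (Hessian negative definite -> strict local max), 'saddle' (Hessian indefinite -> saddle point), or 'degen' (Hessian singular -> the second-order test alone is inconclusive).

Compute the Hessian H = grad^2 f:
  H = [[1, 1], [1, 1]]
Verify stationarity: grad f(x*) = H x* + g = (0, 0).
Eigenvalues of H: 0, 2.
H has a zero eigenvalue (singular; positive semidefinite but not definite), so H is neither positive definite, negative definite, nor indefinite. The second-order test alone is inconclusive -> degen.
(Indeed, f is constant along the null direction of H through x*, so x* is not a strict local extremum.)

degen


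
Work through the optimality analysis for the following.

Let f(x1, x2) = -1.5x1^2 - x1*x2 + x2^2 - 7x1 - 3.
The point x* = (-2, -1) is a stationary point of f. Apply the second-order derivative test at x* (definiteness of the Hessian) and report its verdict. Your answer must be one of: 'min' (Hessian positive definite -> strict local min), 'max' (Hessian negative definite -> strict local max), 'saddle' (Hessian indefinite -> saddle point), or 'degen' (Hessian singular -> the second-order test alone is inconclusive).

Compute the Hessian H = grad^2 f:
  H = [[-3, -1], [-1, 2]]
Verify stationarity: grad f(x*) = H x* + g = (0, 0).
Eigenvalues of H: -3.1926, 2.1926.
Eigenvalues have mixed signs, so H is indefinite -> x* is a saddle point.

saddle


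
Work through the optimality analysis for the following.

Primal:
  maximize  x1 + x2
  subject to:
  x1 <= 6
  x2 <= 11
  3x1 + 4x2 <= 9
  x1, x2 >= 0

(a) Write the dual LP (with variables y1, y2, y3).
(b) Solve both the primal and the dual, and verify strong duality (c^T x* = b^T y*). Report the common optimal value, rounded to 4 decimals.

The standard primal-dual pair for 'max c^T x s.t. A x <= b, x >= 0' is:
  Dual:  min b^T y  s.t.  A^T y >= c,  y >= 0.

So the dual LP is:
  minimize  6y1 + 11y2 + 9y3
  subject to:
    y1 + 3y3 >= 1
    y2 + 4y3 >= 1
    y1, y2, y3 >= 0

Solving the primal: x* = (3, 0).
  primal value c^T x* = 3.
Solving the dual: y* = (0, 0, 0.3333).
  dual value b^T y* = 3.
Strong duality: c^T x* = b^T y*. Confirmed.

3


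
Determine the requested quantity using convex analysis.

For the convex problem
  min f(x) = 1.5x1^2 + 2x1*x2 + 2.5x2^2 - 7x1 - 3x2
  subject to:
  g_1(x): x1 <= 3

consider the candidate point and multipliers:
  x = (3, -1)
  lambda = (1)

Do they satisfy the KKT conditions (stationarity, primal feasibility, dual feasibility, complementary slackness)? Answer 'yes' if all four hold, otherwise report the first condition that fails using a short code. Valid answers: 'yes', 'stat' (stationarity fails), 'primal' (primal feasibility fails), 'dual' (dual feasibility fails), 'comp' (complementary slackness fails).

Gradient of f: grad f(x) = Q x + c = (0, -2)
Constraint values g_i(x) = a_i^T x - b_i:
  g_1((3, -1)) = 0
Stationarity residual: grad f(x) + sum_i lambda_i a_i = (1, -2)
  -> stationarity FAILS
Primal feasibility (all g_i <= 0): OK
Dual feasibility (all lambda_i >= 0): OK
Complementary slackness (lambda_i * g_i(x) = 0 for all i): OK

Verdict: the first failing condition is stationarity -> stat.

stat


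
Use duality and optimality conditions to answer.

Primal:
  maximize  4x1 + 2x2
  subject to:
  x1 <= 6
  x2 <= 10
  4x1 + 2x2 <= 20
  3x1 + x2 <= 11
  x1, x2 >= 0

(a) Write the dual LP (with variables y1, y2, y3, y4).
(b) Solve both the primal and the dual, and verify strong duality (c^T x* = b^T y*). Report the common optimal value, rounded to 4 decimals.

The standard primal-dual pair for 'max c^T x s.t. A x <= b, x >= 0' is:
  Dual:  min b^T y  s.t.  A^T y >= c,  y >= 0.

So the dual LP is:
  minimize  6y1 + 10y2 + 20y3 + 11y4
  subject to:
    y1 + 4y3 + 3y4 >= 4
    y2 + 2y3 + y4 >= 2
    y1, y2, y3, y4 >= 0

Solving the primal: x* = (0, 10).
  primal value c^T x* = 20.
Solving the dual: y* = (0, 0, 1, 0).
  dual value b^T y* = 20.
Strong duality: c^T x* = b^T y*. Confirmed.

20


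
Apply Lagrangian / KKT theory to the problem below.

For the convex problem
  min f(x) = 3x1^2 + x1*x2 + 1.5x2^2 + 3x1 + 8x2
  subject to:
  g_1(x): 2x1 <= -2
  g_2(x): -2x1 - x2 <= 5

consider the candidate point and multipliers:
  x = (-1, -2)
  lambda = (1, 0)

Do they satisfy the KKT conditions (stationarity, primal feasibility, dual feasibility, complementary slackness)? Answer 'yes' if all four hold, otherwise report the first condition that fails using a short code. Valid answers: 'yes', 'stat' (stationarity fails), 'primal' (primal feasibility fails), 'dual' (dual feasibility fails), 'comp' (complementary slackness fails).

Gradient of f: grad f(x) = Q x + c = (-5, 1)
Constraint values g_i(x) = a_i^T x - b_i:
  g_1((-1, -2)) = 0
  g_2((-1, -2)) = -1
Stationarity residual: grad f(x) + sum_i lambda_i a_i = (-3, 1)
  -> stationarity FAILS
Primal feasibility (all g_i <= 0): OK
Dual feasibility (all lambda_i >= 0): OK
Complementary slackness (lambda_i * g_i(x) = 0 for all i): OK

Verdict: the first failing condition is stationarity -> stat.

stat


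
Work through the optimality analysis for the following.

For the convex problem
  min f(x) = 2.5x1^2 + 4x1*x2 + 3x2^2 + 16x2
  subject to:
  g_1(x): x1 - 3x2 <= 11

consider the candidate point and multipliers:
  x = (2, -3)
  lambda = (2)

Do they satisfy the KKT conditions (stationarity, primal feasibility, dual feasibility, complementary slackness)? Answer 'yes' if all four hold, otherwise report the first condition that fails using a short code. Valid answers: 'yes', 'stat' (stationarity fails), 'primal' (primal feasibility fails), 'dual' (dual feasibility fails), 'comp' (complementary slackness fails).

Gradient of f: grad f(x) = Q x + c = (-2, 6)
Constraint values g_i(x) = a_i^T x - b_i:
  g_1((2, -3)) = 0
Stationarity residual: grad f(x) + sum_i lambda_i a_i = (0, 0)
  -> stationarity OK
Primal feasibility (all g_i <= 0): OK
Dual feasibility (all lambda_i >= 0): OK
Complementary slackness (lambda_i * g_i(x) = 0 for all i): OK

Verdict: yes, KKT holds.

yes


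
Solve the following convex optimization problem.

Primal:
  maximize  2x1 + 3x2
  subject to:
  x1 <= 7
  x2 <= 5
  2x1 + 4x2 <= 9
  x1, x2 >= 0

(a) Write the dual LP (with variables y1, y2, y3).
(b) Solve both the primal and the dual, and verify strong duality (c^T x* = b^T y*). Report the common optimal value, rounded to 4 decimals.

The standard primal-dual pair for 'max c^T x s.t. A x <= b, x >= 0' is:
  Dual:  min b^T y  s.t.  A^T y >= c,  y >= 0.

So the dual LP is:
  minimize  7y1 + 5y2 + 9y3
  subject to:
    y1 + 2y3 >= 2
    y2 + 4y3 >= 3
    y1, y2, y3 >= 0

Solving the primal: x* = (4.5, 0).
  primal value c^T x* = 9.
Solving the dual: y* = (0, 0, 1).
  dual value b^T y* = 9.
Strong duality: c^T x* = b^T y*. Confirmed.

9


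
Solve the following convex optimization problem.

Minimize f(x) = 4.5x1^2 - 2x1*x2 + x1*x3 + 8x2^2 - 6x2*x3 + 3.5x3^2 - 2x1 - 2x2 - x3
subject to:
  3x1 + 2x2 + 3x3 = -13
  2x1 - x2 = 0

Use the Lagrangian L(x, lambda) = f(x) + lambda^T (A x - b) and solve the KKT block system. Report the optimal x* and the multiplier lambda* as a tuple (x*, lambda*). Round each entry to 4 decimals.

Form the Lagrangian:
  L(x, lambda) = (1/2) x^T Q x + c^T x + lambda^T (A x - b)
Stationarity (grad_x L = 0): Q x + c + A^T lambda = 0.
Primal feasibility: A x = b.

This gives the KKT block system:
  [ Q   A^T ] [ x     ]   [-c ]
  [ A    0  ] [ lambda ] = [ b ]

Solving the linear system:
  x*      = (-0.7432, -1.4863, -2.5993)
  lambda* = (3.6734, -1.3525)
  f(x*)   = 27.4061

x* = (-0.7432, -1.4863, -2.5993), lambda* = (3.6734, -1.3525)


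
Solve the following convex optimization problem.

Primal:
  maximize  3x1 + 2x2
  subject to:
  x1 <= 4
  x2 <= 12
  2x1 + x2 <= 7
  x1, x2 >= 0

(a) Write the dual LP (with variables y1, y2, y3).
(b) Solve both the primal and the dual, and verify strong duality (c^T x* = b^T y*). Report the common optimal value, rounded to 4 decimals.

The standard primal-dual pair for 'max c^T x s.t. A x <= b, x >= 0' is:
  Dual:  min b^T y  s.t.  A^T y >= c,  y >= 0.

So the dual LP is:
  minimize  4y1 + 12y2 + 7y3
  subject to:
    y1 + 2y3 >= 3
    y2 + y3 >= 2
    y1, y2, y3 >= 0

Solving the primal: x* = (0, 7).
  primal value c^T x* = 14.
Solving the dual: y* = (0, 0, 2).
  dual value b^T y* = 14.
Strong duality: c^T x* = b^T y*. Confirmed.

14


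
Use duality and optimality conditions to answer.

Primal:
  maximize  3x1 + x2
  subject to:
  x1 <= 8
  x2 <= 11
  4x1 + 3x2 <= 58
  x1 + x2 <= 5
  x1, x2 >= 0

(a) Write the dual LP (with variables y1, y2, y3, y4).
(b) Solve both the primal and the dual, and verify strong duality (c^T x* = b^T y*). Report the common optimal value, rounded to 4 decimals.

The standard primal-dual pair for 'max c^T x s.t. A x <= b, x >= 0' is:
  Dual:  min b^T y  s.t.  A^T y >= c,  y >= 0.

So the dual LP is:
  minimize  8y1 + 11y2 + 58y3 + 5y4
  subject to:
    y1 + 4y3 + y4 >= 3
    y2 + 3y3 + y4 >= 1
    y1, y2, y3, y4 >= 0

Solving the primal: x* = (5, 0).
  primal value c^T x* = 15.
Solving the dual: y* = (0, 0, 0, 3).
  dual value b^T y* = 15.
Strong duality: c^T x* = b^T y*. Confirmed.

15


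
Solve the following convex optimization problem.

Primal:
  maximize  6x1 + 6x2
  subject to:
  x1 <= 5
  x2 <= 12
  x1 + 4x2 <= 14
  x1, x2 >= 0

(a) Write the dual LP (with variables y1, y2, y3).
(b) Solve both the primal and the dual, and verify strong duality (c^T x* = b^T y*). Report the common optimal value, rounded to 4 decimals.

The standard primal-dual pair for 'max c^T x s.t. A x <= b, x >= 0' is:
  Dual:  min b^T y  s.t.  A^T y >= c,  y >= 0.

So the dual LP is:
  minimize  5y1 + 12y2 + 14y3
  subject to:
    y1 + y3 >= 6
    y2 + 4y3 >= 6
    y1, y2, y3 >= 0

Solving the primal: x* = (5, 2.25).
  primal value c^T x* = 43.5.
Solving the dual: y* = (4.5, 0, 1.5).
  dual value b^T y* = 43.5.
Strong duality: c^T x* = b^T y*. Confirmed.

43.5


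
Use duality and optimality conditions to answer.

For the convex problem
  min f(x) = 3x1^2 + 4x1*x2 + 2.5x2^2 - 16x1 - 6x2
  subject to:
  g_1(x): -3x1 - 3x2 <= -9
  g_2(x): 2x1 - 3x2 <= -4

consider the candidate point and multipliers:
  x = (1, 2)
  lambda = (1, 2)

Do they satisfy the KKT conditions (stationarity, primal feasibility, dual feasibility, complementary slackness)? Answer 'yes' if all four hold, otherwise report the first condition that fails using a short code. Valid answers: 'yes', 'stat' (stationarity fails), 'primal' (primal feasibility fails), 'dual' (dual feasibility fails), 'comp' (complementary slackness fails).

Gradient of f: grad f(x) = Q x + c = (-2, 8)
Constraint values g_i(x) = a_i^T x - b_i:
  g_1((1, 2)) = 0
  g_2((1, 2)) = 0
Stationarity residual: grad f(x) + sum_i lambda_i a_i = (-1, -1)
  -> stationarity FAILS
Primal feasibility (all g_i <= 0): OK
Dual feasibility (all lambda_i >= 0): OK
Complementary slackness (lambda_i * g_i(x) = 0 for all i): OK

Verdict: the first failing condition is stationarity -> stat.

stat


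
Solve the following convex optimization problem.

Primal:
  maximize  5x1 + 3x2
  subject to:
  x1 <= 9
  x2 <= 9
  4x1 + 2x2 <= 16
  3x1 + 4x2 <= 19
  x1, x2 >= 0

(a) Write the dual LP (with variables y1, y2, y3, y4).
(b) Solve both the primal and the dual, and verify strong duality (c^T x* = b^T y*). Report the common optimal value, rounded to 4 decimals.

The standard primal-dual pair for 'max c^T x s.t. A x <= b, x >= 0' is:
  Dual:  min b^T y  s.t.  A^T y >= c,  y >= 0.

So the dual LP is:
  minimize  9y1 + 9y2 + 16y3 + 19y4
  subject to:
    y1 + 4y3 + 3y4 >= 5
    y2 + 2y3 + 4y4 >= 3
    y1, y2, y3, y4 >= 0

Solving the primal: x* = (2.6, 2.8).
  primal value c^T x* = 21.4.
Solving the dual: y* = (0, 0, 1.1, 0.2).
  dual value b^T y* = 21.4.
Strong duality: c^T x* = b^T y*. Confirmed.

21.4


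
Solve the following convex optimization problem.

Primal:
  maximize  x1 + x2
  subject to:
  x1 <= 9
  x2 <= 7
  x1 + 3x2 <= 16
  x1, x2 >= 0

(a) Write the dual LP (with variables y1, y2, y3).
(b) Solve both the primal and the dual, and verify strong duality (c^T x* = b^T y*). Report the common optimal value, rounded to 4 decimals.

The standard primal-dual pair for 'max c^T x s.t. A x <= b, x >= 0' is:
  Dual:  min b^T y  s.t.  A^T y >= c,  y >= 0.

So the dual LP is:
  minimize  9y1 + 7y2 + 16y3
  subject to:
    y1 + y3 >= 1
    y2 + 3y3 >= 1
    y1, y2, y3 >= 0

Solving the primal: x* = (9, 2.3333).
  primal value c^T x* = 11.3333.
Solving the dual: y* = (0.6667, 0, 0.3333).
  dual value b^T y* = 11.3333.
Strong duality: c^T x* = b^T y*. Confirmed.

11.3333


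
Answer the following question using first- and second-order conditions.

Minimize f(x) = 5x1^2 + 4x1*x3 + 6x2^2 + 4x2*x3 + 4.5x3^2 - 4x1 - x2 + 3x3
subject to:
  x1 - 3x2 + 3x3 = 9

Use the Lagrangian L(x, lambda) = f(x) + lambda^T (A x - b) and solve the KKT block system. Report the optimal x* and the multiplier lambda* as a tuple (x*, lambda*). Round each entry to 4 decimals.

Form the Lagrangian:
  L(x, lambda) = (1/2) x^T Q x + c^T x + lambda^T (A x - b)
Stationarity (grad_x L = 0): Q x + c + A^T lambda = 0.
Primal feasibility: A x = b.

This gives the KKT block system:
  [ Q   A^T ] [ x     ]   [-c ]
  [ A    0  ] [ lambda ] = [ b ]

Solving the linear system:
  x*      = (0.1835, -1.4117, 1.5271)
  lambda* = (-3.9439)
  f(x*)   = 20.377

x* = (0.1835, -1.4117, 1.5271), lambda* = (-3.9439)


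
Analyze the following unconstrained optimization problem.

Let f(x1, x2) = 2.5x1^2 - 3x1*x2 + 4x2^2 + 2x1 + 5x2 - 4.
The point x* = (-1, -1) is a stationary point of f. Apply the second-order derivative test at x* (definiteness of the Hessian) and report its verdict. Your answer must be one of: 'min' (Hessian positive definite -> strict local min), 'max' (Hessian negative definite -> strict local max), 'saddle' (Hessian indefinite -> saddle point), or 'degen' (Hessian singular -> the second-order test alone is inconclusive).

Compute the Hessian H = grad^2 f:
  H = [[5, -3], [-3, 8]]
Verify stationarity: grad f(x*) = H x* + g = (0, 0).
Eigenvalues of H: 3.1459, 9.8541.
Both eigenvalues > 0, so H is positive definite -> x* is a strict local min.

min


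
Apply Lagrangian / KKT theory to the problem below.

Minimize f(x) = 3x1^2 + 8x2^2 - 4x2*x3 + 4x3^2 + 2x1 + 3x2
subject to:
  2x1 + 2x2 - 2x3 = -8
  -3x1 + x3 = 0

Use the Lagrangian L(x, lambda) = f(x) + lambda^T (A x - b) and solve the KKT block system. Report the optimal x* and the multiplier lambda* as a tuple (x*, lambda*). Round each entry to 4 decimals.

Form the Lagrangian:
  L(x, lambda) = (1/2) x^T Q x + c^T x + lambda^T (A x - b)
Stationarity (grad_x L = 0): Q x + c + A^T lambda = 0.
Primal feasibility: A x = b.

This gives the KKT block system:
  [ Q   A^T ] [ x     ]   [-c ]
  [ A    0  ] [ lambda ] = [ b ]

Solving the linear system:
  x*      = (0.766, -2.4681, 2.2979)
  lambda* = (22.8404, 17.4255)
  f(x*)   = 88.4255

x* = (0.766, -2.4681, 2.2979), lambda* = (22.8404, 17.4255)


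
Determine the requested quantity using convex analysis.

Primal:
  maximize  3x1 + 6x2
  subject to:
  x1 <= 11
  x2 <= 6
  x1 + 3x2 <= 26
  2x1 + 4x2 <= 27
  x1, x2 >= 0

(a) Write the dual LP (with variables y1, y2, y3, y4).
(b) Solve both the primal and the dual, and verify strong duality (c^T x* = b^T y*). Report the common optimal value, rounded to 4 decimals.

The standard primal-dual pair for 'max c^T x s.t. A x <= b, x >= 0' is:
  Dual:  min b^T y  s.t.  A^T y >= c,  y >= 0.

So the dual LP is:
  minimize  11y1 + 6y2 + 26y3 + 27y4
  subject to:
    y1 + y3 + 2y4 >= 3
    y2 + 3y3 + 4y4 >= 6
    y1, y2, y3, y4 >= 0

Solving the primal: x* = (11, 1.25).
  primal value c^T x* = 40.5.
Solving the dual: y* = (0, 0, 0, 1.5).
  dual value b^T y* = 40.5.
Strong duality: c^T x* = b^T y*. Confirmed.

40.5


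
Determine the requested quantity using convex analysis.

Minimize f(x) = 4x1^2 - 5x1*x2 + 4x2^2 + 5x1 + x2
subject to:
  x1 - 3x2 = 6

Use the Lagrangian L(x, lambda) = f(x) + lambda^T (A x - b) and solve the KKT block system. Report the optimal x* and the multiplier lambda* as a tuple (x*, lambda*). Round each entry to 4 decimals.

Form the Lagrangian:
  L(x, lambda) = (1/2) x^T Q x + c^T x + lambda^T (A x - b)
Stationarity (grad_x L = 0): Q x + c + A^T lambda = 0.
Primal feasibility: A x = b.

This gives the KKT block system:
  [ Q   A^T ] [ x     ]   [-c ]
  [ A    0  ] [ lambda ] = [ b ]

Solving the linear system:
  x*      = (-1.8, -2.6)
  lambda* = (-3.6)
  f(x*)   = 5

x* = (-1.8, -2.6), lambda* = (-3.6)


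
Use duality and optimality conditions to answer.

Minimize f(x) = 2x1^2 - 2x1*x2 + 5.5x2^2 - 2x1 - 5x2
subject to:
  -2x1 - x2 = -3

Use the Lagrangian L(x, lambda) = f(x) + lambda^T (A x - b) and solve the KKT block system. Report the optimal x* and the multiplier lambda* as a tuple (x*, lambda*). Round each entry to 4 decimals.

Form the Lagrangian:
  L(x, lambda) = (1/2) x^T Q x + c^T x + lambda^T (A x - b)
Stationarity (grad_x L = 0): Q x + c + A^T lambda = 0.
Primal feasibility: A x = b.

This gives the KKT block system:
  [ Q   A^T ] [ x     ]   [-c ]
  [ A    0  ] [ lambda ] = [ b ]

Solving the linear system:
  x*      = (1.1429, 0.7143)
  lambda* = (0.5714)
  f(x*)   = -2.0714

x* = (1.1429, 0.7143), lambda* = (0.5714)


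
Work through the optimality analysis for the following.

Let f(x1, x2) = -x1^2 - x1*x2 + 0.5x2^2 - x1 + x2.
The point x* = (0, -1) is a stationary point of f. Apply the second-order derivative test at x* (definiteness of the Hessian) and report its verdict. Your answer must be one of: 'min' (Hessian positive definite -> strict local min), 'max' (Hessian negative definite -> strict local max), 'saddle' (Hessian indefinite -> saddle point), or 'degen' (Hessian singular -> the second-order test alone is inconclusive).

Compute the Hessian H = grad^2 f:
  H = [[-2, -1], [-1, 1]]
Verify stationarity: grad f(x*) = H x* + g = (0, 0).
Eigenvalues of H: -2.3028, 1.3028.
Eigenvalues have mixed signs, so H is indefinite -> x* is a saddle point.

saddle


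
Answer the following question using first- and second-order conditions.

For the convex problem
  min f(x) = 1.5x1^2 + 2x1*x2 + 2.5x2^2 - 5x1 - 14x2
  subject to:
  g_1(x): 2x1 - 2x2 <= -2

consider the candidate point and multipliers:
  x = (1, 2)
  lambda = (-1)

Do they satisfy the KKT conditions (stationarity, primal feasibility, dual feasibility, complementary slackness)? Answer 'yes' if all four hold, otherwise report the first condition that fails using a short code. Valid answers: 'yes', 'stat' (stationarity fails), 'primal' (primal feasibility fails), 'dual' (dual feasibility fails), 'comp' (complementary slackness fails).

Gradient of f: grad f(x) = Q x + c = (2, -2)
Constraint values g_i(x) = a_i^T x - b_i:
  g_1((1, 2)) = 0
Stationarity residual: grad f(x) + sum_i lambda_i a_i = (0, 0)
  -> stationarity OK
Primal feasibility (all g_i <= 0): OK
Dual feasibility (all lambda_i >= 0): FAILS
Complementary slackness (lambda_i * g_i(x) = 0 for all i): OK

Verdict: the first failing condition is dual_feasibility -> dual.

dual


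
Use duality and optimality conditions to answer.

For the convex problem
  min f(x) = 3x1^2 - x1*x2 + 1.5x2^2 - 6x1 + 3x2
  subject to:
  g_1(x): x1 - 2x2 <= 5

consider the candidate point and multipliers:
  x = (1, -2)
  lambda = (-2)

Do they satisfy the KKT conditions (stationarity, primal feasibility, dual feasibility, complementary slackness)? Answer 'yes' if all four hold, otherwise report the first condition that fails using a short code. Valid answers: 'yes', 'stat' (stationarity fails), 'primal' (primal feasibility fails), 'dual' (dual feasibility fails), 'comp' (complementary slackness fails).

Gradient of f: grad f(x) = Q x + c = (2, -4)
Constraint values g_i(x) = a_i^T x - b_i:
  g_1((1, -2)) = 0
Stationarity residual: grad f(x) + sum_i lambda_i a_i = (0, 0)
  -> stationarity OK
Primal feasibility (all g_i <= 0): OK
Dual feasibility (all lambda_i >= 0): FAILS
Complementary slackness (lambda_i * g_i(x) = 0 for all i): OK

Verdict: the first failing condition is dual_feasibility -> dual.

dual


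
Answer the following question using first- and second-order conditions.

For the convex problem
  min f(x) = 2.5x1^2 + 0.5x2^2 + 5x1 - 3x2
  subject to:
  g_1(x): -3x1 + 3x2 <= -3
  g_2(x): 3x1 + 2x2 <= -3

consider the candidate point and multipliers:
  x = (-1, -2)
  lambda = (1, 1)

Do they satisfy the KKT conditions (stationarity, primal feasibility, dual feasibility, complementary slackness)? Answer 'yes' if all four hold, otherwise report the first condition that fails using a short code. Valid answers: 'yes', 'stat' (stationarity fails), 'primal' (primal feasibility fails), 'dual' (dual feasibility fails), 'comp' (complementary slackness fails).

Gradient of f: grad f(x) = Q x + c = (0, -5)
Constraint values g_i(x) = a_i^T x - b_i:
  g_1((-1, -2)) = 0
  g_2((-1, -2)) = -4
Stationarity residual: grad f(x) + sum_i lambda_i a_i = (0, 0)
  -> stationarity OK
Primal feasibility (all g_i <= 0): OK
Dual feasibility (all lambda_i >= 0): OK
Complementary slackness (lambda_i * g_i(x) = 0 for all i): FAILS

Verdict: the first failing condition is complementary_slackness -> comp.

comp


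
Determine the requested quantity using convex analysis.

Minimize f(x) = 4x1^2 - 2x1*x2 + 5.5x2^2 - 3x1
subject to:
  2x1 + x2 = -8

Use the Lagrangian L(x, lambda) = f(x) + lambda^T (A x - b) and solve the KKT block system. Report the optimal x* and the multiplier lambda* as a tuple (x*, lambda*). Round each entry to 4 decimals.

Form the Lagrangian:
  L(x, lambda) = (1/2) x^T Q x + c^T x + lambda^T (A x - b)
Stationarity (grad_x L = 0): Q x + c + A^T lambda = 0.
Primal feasibility: A x = b.

This gives the KKT block system:
  [ Q   A^T ] [ x     ]   [-c ]
  [ A    0  ] [ lambda ] = [ b ]

Solving the linear system:
  x*      = (-3.15, -1.7)
  lambda* = (12.4)
  f(x*)   = 54.325

x* = (-3.15, -1.7), lambda* = (12.4)


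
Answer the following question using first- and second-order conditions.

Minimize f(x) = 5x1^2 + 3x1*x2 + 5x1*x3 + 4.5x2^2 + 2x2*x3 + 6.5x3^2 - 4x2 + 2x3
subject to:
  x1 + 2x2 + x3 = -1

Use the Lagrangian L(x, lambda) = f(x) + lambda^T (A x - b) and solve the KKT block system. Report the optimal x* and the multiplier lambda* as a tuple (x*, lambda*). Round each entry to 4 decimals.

Form the Lagrangian:
  L(x, lambda) = (1/2) x^T Q x + c^T x + lambda^T (A x - b)
Stationarity (grad_x L = 0): Q x + c + A^T lambda = 0.
Primal feasibility: A x = b.

This gives the KKT block system:
  [ Q   A^T ] [ x     ]   [-c ]
  [ A    0  ] [ lambda ] = [ b ]

Solving the linear system:
  x*      = (-0.115, -0.265, -0.355)
  lambda* = (3.72)
  f(x*)   = 2.035

x* = (-0.115, -0.265, -0.355), lambda* = (3.72)


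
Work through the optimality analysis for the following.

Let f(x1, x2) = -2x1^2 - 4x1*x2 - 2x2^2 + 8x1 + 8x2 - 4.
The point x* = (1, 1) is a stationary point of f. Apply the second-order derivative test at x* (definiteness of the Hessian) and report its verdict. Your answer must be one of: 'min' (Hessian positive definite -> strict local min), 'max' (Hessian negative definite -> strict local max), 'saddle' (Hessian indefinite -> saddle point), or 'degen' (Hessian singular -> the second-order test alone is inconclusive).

Compute the Hessian H = grad^2 f:
  H = [[-4, -4], [-4, -4]]
Verify stationarity: grad f(x*) = H x* + g = (0, 0).
Eigenvalues of H: -8, 0.
H has a zero eigenvalue (singular; negative semidefinite but not definite), so H is neither positive definite, negative definite, nor indefinite. The second-order test alone is inconclusive -> degen.
(Indeed, f is constant along the null direction of H through x*, so x* is not a strict local extremum.)

degen


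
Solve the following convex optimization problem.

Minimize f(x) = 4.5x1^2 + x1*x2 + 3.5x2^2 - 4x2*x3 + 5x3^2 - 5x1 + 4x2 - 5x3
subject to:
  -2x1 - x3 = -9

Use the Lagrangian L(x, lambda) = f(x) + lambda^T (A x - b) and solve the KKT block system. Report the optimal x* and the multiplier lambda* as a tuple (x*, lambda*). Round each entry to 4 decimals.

Form the Lagrangian:
  L(x, lambda) = (1/2) x^T Q x + c^T x + lambda^T (A x - b)
Stationarity (grad_x L = 0): Q x + c + A^T lambda = 0.
Primal feasibility: A x = b.

This gives the KKT block system:
  [ Q   A^T ] [ x     ]   [-c ]
  [ A    0  ] [ lambda ] = [ b ]

Solving the linear system:
  x*      = (3.5763, -0.0267, 1.8473)
  lambda* = (13.5802)
  f(x*)   = 47.4981

x* = (3.5763, -0.0267, 1.8473), lambda* = (13.5802)


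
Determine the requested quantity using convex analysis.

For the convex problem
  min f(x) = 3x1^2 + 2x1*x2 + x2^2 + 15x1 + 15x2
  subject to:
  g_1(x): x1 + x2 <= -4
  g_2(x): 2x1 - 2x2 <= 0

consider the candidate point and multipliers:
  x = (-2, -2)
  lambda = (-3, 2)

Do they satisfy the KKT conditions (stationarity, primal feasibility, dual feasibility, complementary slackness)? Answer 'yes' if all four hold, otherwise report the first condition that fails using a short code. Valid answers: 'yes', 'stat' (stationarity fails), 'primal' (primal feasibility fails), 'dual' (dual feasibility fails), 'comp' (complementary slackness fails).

Gradient of f: grad f(x) = Q x + c = (-1, 7)
Constraint values g_i(x) = a_i^T x - b_i:
  g_1((-2, -2)) = 0
  g_2((-2, -2)) = 0
Stationarity residual: grad f(x) + sum_i lambda_i a_i = (0, 0)
  -> stationarity OK
Primal feasibility (all g_i <= 0): OK
Dual feasibility (all lambda_i >= 0): FAILS
Complementary slackness (lambda_i * g_i(x) = 0 for all i): OK

Verdict: the first failing condition is dual_feasibility -> dual.

dual


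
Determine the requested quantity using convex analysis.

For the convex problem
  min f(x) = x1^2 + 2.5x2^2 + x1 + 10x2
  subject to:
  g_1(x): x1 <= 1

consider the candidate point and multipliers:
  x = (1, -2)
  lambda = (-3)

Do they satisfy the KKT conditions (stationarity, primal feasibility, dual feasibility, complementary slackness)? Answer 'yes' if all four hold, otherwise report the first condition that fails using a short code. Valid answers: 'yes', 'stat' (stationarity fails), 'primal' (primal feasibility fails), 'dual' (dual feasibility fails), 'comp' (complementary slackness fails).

Gradient of f: grad f(x) = Q x + c = (3, 0)
Constraint values g_i(x) = a_i^T x - b_i:
  g_1((1, -2)) = 0
Stationarity residual: grad f(x) + sum_i lambda_i a_i = (0, 0)
  -> stationarity OK
Primal feasibility (all g_i <= 0): OK
Dual feasibility (all lambda_i >= 0): FAILS
Complementary slackness (lambda_i * g_i(x) = 0 for all i): OK

Verdict: the first failing condition is dual_feasibility -> dual.

dual


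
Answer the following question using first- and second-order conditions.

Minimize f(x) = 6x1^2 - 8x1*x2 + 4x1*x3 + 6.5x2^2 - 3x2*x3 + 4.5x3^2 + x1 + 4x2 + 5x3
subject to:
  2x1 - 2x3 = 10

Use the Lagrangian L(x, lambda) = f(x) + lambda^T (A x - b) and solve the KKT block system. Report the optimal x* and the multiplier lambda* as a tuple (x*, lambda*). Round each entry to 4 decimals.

Form the Lagrangian:
  L(x, lambda) = (1/2) x^T Q x + c^T x + lambda^T (A x - b)
Stationarity (grad_x L = 0): Q x + c + A^T lambda = 0.
Primal feasibility: A x = b.

This gives the KKT block system:
  [ Q   A^T ] [ x     ]   [-c ]
  [ A    0  ] [ lambda ] = [ b ]

Solving the linear system:
  x*      = (2.1797, 0.3828, -2.8203)
  lambda* = (-6.4063)
  f(x*)   = 26.8359

x* = (2.1797, 0.3828, -2.8203), lambda* = (-6.4063)


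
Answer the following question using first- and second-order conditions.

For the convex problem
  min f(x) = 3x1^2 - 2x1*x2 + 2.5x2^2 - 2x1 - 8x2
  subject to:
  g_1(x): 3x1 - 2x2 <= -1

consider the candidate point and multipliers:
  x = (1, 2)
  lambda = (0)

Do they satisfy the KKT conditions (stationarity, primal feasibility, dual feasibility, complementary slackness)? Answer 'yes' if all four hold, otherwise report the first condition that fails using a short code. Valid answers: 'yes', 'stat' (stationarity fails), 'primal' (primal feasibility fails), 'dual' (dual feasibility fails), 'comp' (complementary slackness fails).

Gradient of f: grad f(x) = Q x + c = (0, 0)
Constraint values g_i(x) = a_i^T x - b_i:
  g_1((1, 2)) = 0
Stationarity residual: grad f(x) + sum_i lambda_i a_i = (0, 0)
  -> stationarity OK
Primal feasibility (all g_i <= 0): OK
Dual feasibility (all lambda_i >= 0): OK
Complementary slackness (lambda_i * g_i(x) = 0 for all i): OK

Verdict: yes, KKT holds.

yes
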